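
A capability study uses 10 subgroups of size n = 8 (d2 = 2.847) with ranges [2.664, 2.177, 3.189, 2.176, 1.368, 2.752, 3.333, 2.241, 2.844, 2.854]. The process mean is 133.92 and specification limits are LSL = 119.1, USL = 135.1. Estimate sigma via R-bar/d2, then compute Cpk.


R_bar = (2.664 + 2.177 + 3.189 + 2.176 + 1.368 + 2.752 + 3.333 + 2.241 + 2.844 + 2.854) / 10 = 2.5598
sigma = R_bar / d2 = 2.5598 / 2.847 = 0.89912188
Cp = (USL - LSL)/(6*sigma) = (135.1 - 119.1)/(6*0.89912188) = 2.9659
Cpu = (135.1 - 133.92)/(3*0.89912188) = 0.4375
Cpl = (133.92 - 119.1)/(3*0.89912188) = 5.4942
Cpk = min(Cpu, Cpl) = 0.4375

0.4375


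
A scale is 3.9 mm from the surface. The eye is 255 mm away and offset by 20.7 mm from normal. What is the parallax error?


error = h * offset / d
= 3.9 * 20.7 / 255
= 0.3166

0.3166


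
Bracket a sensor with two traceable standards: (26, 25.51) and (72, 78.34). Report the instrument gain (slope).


slope = (y2 - y1) / (x2 - x1)
= (78.34 - 25.51) / (72 - 26)
= 52.8300 / 46
= 1.1485

1.1485


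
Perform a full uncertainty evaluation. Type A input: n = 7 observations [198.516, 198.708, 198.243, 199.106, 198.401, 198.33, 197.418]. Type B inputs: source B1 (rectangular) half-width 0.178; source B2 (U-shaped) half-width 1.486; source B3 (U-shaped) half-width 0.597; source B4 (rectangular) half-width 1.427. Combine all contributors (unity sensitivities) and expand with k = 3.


mean = (198.516 + 198.708 + 198.243 + 199.106 + 198.401 + 198.33 + 197.418) / 7 = 198.3888571
s = sqrt(sum((x - mean)^2)/(n-1)) = 0.51635919
u_A = s / sqrt(n) = 0.51635919 / sqrt(7) = 0.19516543
u_B1 = 0.178 / sqrt(3) = 0.10276835
u_B2 = 1.486 / sqrt(2) = 1.0507607
u_B3 = 0.597 / sqrt(2) = 0.42214275
u_B4 = 1.427 / sqrt(3) = 0.82387883
uc = sqrt(0.19516543^2 + 0.10276835^2 + 1.0507607^2 + 0.42214275^2 + 0.82387883^2) = 1.4176494
U = k * uc = 3 * 1.4176494
U = 4.2529

4.2529


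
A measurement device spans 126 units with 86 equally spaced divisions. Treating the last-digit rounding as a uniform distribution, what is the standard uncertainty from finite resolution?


resolution = range / divisions
resolution = 126 / 86 = 1.4651163
u_res = resolution / (2*sqrt(3))
u_res = 1.4651163 / 3.4641016
u_res = 0.4229

0.4229


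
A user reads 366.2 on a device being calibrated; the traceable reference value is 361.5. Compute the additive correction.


Correction = standard - reading
= 361.5 - 366.2
= -4.7000

-4.7000


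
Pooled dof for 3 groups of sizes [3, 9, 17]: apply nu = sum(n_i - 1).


nu = sum_i (n_i - 1)
nu = ((3 - 1) + (9 - 1) + (17 - 1))
nu = 2 + 8 + 16
nu = 26

26


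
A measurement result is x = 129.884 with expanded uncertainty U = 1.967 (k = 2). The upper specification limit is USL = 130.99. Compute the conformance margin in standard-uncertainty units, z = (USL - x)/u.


u = U / k = 1.967 / 2 = 0.9835
margin = |USL - x| = |130.99 - 129.884| = 1.106
z = margin / u = 1.106 / 0.9835
z = 1.1246

1.1246


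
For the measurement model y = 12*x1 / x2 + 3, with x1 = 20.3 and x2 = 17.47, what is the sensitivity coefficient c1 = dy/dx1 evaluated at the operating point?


y = 12*x1 / x2 + 3
dy/dx1 = 12/x2
Evaluate at x2 = 17.47: c1 = 12 / 17.47
c1 = 0.6869

0.6869


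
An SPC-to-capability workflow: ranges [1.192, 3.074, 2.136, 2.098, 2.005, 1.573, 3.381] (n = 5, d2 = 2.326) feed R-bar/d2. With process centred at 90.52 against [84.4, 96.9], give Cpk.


R_bar = (1.192 + 3.074 + 2.136 + 2.098 + 2.005 + 1.573 + 3.381) / 7 = 2.2084286
sigma = R_bar / d2 = 2.2084286 / 2.326 = 0.9494534
Cp = (USL - LSL)/(6*sigma) = (96.9 - 84.4)/(6*0.9494534) = 2.1942
Cpu = (96.9 - 90.52)/(3*0.9494534) = 2.2399
Cpl = (90.52 - 84.4)/(3*0.9494534) = 2.1486
Cpk = min(Cpu, Cpl) = 2.1486

2.1486


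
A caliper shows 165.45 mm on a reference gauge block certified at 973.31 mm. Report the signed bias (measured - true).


Systematic error = measured - true
= 165.45 - 973.31
= -807.8600

-807.8600


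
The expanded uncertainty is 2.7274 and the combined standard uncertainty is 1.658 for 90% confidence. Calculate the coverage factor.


k = U / uc
k = 2.7274 / 1.658
k = 1.645

1.645


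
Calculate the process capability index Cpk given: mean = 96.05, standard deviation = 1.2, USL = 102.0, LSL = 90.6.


Cpu = (USL - mean) / (3*sigma) = (102.0 - 96.05) / (3*1.2) = 1.6528
Cpl = (mean - LSL) / (3*sigma) = (96.05 - 90.6) / (3*1.2) = 1.5139
Cpk = min(Cpu, Cpl) = 1.5139

1.5139


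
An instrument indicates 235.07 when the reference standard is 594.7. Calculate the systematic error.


Systematic error = measured - true
= 235.07 - 594.7
= -359.6300

-359.6300


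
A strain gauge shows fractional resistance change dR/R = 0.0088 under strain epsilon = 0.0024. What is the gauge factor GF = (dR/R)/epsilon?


GF = (dR/R) / epsilon
= 0.0088 / 0.0024
= 3.6667

3.6667


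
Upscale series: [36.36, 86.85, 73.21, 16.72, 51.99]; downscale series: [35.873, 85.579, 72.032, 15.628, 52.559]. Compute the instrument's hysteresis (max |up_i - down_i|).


|36.36 - 35.873| = 0.4870
|86.85 - 85.579| = 1.2710
|73.21 - 72.032| = 1.1780
|16.72 - 15.628| = 1.0920
|51.99 - 52.559| = 0.5690
hysteresis = max(diffs) = 1.2710

1.2710


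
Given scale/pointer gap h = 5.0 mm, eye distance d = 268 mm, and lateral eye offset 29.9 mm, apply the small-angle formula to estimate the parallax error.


error = h * offset / d
= 5.0 * 29.9 / 268
= 0.5578

0.5578


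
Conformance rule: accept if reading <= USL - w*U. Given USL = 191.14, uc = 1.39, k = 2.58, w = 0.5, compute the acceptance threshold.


U = k * uc = 2.58 * 1.39 = 3.5862
guard band g = w * U = 0.5 * 3.5862 = 1.7931
AL = USL - g = 191.14 - 1.7931
AL = 189.3469

189.3469


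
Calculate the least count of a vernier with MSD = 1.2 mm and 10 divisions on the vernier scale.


LC = MSD / n_div
= 1.2 / 10
= 0.1200

0.1200


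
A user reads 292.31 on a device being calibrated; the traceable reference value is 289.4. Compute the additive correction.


Correction = standard - reading
= 289.4 - 292.31
= -2.9100

-2.9100


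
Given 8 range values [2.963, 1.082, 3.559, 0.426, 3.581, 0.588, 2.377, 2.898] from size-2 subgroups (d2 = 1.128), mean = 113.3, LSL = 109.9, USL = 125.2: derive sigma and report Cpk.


R_bar = (2.963 + 1.082 + 3.559 + 0.426 + 3.581 + 0.588 + 2.377 + 2.898) / 8 = 2.18425
sigma = R_bar / d2 = 2.18425 / 1.128 = 1.9363918
Cp = (USL - LSL)/(6*sigma) = (125.2 - 109.9)/(6*1.9363918) = 1.3169
Cpu = (125.2 - 113.3)/(3*1.9363918) = 2.0485
Cpl = (113.3 - 109.9)/(3*1.9363918) = 0.5853
Cpk = min(Cpu, Cpl) = 0.5853

0.5853


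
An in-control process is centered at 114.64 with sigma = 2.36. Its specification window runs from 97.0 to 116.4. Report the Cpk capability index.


Cpu = (USL - mean) / (3*sigma) = (116.4 - 114.64) / (3*2.36) = 0.2486
Cpl = (mean - LSL) / (3*sigma) = (114.64 - 97.0) / (3*2.36) = 2.4915
Cpk = min(Cpu, Cpl) = 0.2486

0.2486


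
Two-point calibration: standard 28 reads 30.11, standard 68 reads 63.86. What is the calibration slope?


slope = (y2 - y1) / (x2 - x1)
= (63.86 - 30.11) / (68 - 28)
= 33.7500 / 40
= 0.8438

0.8438


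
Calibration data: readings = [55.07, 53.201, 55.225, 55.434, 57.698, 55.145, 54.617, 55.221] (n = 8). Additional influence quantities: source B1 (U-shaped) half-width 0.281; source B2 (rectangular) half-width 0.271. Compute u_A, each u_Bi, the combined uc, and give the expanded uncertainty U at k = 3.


mean = (55.07 + 53.201 + 55.225 + 55.434 + 57.698 + 55.145 + 54.617 + 55.221) / 8 = 55.201375
s = sqrt(sum((x - mean)^2)/(n-1)) = 1.2335562
u_A = s / sqrt(n) = 1.2335562 / sqrt(8) = 0.43612798
u_B1 = 0.281 / sqrt(2) = 0.19869701
u_B2 = 0.271 / sqrt(3) = 0.15646192
uc = sqrt(0.43612798^2 + 0.19869701^2 + 0.15646192^2) = 0.50415122
U = k * uc = 3 * 0.50415122
U = 1.5125

1.5125


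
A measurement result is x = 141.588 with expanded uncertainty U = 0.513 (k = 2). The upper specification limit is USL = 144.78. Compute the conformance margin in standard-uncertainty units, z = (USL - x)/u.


u = U / k = 0.513 / 2 = 0.2565
margin = |USL - x| = |144.78 - 141.588| = 3.192
z = margin / u = 3.192 / 0.2565
z = 12.4444

12.4444


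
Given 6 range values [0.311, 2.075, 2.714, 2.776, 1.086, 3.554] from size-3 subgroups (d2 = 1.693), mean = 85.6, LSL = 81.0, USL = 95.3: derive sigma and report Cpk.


R_bar = (0.311 + 2.075 + 2.714 + 2.776 + 1.086 + 3.554) / 6 = 2.086
sigma = R_bar / d2 = 2.086 / 1.693 = 1.2321323
Cp = (USL - LSL)/(6*sigma) = (95.3 - 81.0)/(6*1.2321323) = 1.9343
Cpu = (95.3 - 85.6)/(3*1.2321323) = 2.6242
Cpl = (85.6 - 81.0)/(3*1.2321323) = 1.2445
Cpk = min(Cpu, Cpl) = 1.2445

1.2445


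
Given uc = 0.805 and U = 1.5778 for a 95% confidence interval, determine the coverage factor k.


k = U / uc
k = 1.5778 / 0.805
k = 1.96

1.96


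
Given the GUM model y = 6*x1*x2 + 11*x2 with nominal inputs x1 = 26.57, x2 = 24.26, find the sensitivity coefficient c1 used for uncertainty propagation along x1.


y = 6*x1*x2 + 11*x2
dy/dx1 = 6*x2
Evaluate at x2 = 24.26: c1 = 6 * 24.26
c1 = 145.5600

145.5600


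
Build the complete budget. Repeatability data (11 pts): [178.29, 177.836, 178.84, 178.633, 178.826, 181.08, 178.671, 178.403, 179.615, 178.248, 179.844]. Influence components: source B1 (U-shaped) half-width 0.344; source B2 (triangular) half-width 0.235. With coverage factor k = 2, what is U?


mean = (178.29 + 177.836 + 178.84 + 178.633 + 178.826 + 181.08 + 178.671 + 178.403 + 179.615 + 178.248 + 179.844) / 11 = 178.9350909
s = sqrt(sum((x - mean)^2)/(n-1)) = 0.91925681
u_A = s / sqrt(n) = 0.91925681 / sqrt(11) = 0.27716636
u_B1 = 0.344 / sqrt(2) = 0.24324473
u_B2 = 0.235 / sqrt(6) = 0.095938348
uc = sqrt(0.27716636^2 + 0.24324473^2 + 0.095938348^2) = 0.38104246
U = k * uc = 2 * 0.38104246
U = 0.7621

0.7621


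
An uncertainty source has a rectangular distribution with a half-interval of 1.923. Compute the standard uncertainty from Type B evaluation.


u_B = half_width / sqrt(3)
u_B = 1.923 / 1.7320508
u_B = 1.1102

1.1102


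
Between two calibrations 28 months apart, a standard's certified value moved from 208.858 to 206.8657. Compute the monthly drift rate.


rate = (v2 - v1) / months
= (206.8657 - 208.858) / 28
= -1.9923 / 28
= -0.0712

-0.0712


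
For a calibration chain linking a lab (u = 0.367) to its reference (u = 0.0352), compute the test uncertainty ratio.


TUR = u_lab / u_ref
= 0.367 / 0.0352
= 10.4261

10.4261


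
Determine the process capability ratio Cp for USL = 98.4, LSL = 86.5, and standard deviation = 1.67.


Cp = (USL - LSL) / (6 * sigma)
= (98.4 - 86.5) / (6 * 1.67)
= 11.9000 / 10.0200
= 1.1876

1.1876


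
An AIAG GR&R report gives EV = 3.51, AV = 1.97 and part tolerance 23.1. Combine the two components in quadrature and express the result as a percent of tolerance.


GRR = sqrt(EV^2 + AV^2) = sqrt(3.51^2 + 1.97^2) = 4.0250466
%GRR = GRR / tol * 100 = 4.0250466 / 23.1 * 100
%GRR = 17.4244

17.4244


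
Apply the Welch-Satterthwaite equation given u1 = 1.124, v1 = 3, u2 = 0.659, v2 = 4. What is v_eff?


uc = sqrt(u1^2 + u2^2) = sqrt(1.124^2 + 0.659^2) = 1.3029417
v_eff = uc^4 / (u1^4/v1 + u2^4/v2)
= 1.3029417^4 / (1.124^4/3 + 0.659^4/4)
= 2.8820395 / 0.57918964
v_eff = 4.9760

4.9760


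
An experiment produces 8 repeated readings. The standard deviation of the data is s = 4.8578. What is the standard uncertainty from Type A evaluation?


u_A = s / sqrt(n)
u_A = 4.8578 / sqrt(8)
u_A = 4.8578 / 2.8284271
u_A = 1.7175

1.7175


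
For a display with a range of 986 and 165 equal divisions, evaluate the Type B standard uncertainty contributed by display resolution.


resolution = range / divisions
resolution = 986 / 165 = 5.9757576
u_res = resolution / (2*sqrt(3))
u_res = 5.9757576 / 3.4641016
u_res = 1.7251

1.7251


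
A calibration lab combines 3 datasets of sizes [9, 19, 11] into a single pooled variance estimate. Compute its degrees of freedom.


nu = sum_i (n_i - 1)
nu = ((9 - 1) + (19 - 1) + (11 - 1))
nu = 8 + 18 + 10
nu = 36

36


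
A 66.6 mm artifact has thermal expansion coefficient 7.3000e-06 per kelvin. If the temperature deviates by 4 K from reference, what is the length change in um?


dL = L * alpha * dT
= 66.6 * 7.3000e-06 * 4
= 0.0019447 mm
dL_um = 0.0019447 * 1000 = 1.9447 um

1.9447


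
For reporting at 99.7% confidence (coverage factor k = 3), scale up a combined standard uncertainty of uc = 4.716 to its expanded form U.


U = k * uc
U = 3 * 4.716
U = 14.1480

14.1480


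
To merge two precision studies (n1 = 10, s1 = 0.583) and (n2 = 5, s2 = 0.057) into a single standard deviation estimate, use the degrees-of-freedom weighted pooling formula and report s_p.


s_p = sqrt(((n1-1)*s1^2 + (n2-1)*s2^2) / (n1+n2-2))
numerator = (10-1)*0.583^2 + (5-1)*0.057^2 = 3.059001 + 0.012996 = 3.071997
denominator = 10 + 5 - 2 = 13
s_p^2 = 3.071997 / 13 = 0.23630746
s_p = sqrt(0.23630746) = 0.4861

0.4861


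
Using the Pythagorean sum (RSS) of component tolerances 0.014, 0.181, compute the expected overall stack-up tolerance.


RSS = sqrt(0.014^2 + 0.181^2)
= sqrt(0.032957)
= 0.1815

0.1815


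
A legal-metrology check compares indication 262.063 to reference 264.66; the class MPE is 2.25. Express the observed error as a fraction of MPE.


e = indication - reference = 262.063 - 264.66 = -2.5970
|e| = 2.5970
ratio = |e| / MPE = 2.5970 / 2.25
ratio = 1.1542

1.1542


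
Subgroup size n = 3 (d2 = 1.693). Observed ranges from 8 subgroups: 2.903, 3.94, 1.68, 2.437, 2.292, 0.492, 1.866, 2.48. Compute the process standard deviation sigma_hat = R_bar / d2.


R_bar = (2.903 + 3.94 + 1.68 + 2.437 + 2.292 + 0.492 + 1.866 + 2.48) / 8
R_bar = 18.09 / 8 = 2.26125
sigma_hat = R_bar / d2 = 2.26125 / 1.693 = 1.3356

1.3356


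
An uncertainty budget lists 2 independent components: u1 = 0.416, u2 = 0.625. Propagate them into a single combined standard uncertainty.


uc = sqrt(0.416^2 + 0.625^2)
uc = sqrt(0.563681)
uc = 0.7508

0.7508


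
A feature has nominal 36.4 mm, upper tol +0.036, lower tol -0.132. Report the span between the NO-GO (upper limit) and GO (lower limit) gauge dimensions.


GO = nominal - lower_tol (smallest hole = maximum material condition)
GO = 36.4 - 0.132 = 36.268
NO-GO = nominal + upper_tol (largest hole = least material condition)
NO-GO = 36.4 + 0.036 = 36.436
spread = NO-GO - GO = 36.436 - 36.268 = 0.1680

0.1680


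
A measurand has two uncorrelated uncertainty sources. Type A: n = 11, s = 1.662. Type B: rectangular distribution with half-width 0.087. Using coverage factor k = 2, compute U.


u_A = s / sqrt(n) = 1.662 / sqrt(11) = 0.50111185
u_B = half_width / sqrt(3) = 0.087 / sqrt(3) = 0.050229473
uc = sqrt(u_A^2 + u_B^2) = sqrt(0.50111185^2 + 0.050229473^2) = 0.50362296
U = k * uc = 2 * 0.50362296
U = 1.0072

1.0072


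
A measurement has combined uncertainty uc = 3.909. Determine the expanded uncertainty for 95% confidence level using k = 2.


U = k * uc
U = 2 * 3.909
U = 7.8180

7.8180


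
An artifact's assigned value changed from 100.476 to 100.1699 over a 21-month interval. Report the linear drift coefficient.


rate = (v2 - v1) / months
= (100.1699 - 100.476) / 21
= -0.3061 / 21
= -0.0146

-0.0146


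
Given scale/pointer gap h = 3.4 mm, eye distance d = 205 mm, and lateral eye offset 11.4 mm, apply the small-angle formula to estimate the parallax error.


error = h * offset / d
= 3.4 * 11.4 / 205
= 0.1891

0.1891


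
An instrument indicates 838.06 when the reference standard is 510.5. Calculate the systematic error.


Systematic error = measured - true
= 838.06 - 510.5
= 327.5600

327.5600


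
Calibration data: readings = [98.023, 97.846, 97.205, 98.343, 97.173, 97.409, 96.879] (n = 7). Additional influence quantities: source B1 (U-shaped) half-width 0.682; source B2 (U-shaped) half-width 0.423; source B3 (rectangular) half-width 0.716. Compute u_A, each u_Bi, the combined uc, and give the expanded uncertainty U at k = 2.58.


mean = (98.023 + 97.846 + 97.205 + 98.343 + 97.173 + 97.409 + 96.879) / 7 = 97.554
s = sqrt(sum((x - mean)^2)/(n-1)) = 0.52778752
u_A = s / sqrt(n) = 0.52778752 / sqrt(7) = 0.19948493
u_B1 = 0.682 / sqrt(2) = 0.48224682
u_B2 = 0.423 / sqrt(2) = 0.29910617
u_B3 = 0.716 / sqrt(3) = 0.41338279
uc = sqrt(0.19948493^2 + 0.48224682^2 + 0.29910617^2 + 0.41338279^2) = 0.72986716
U = k * uc = 2.58 * 0.72986716
U = 1.8831

1.8831


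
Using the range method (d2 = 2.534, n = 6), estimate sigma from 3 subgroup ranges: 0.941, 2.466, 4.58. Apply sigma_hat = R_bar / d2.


R_bar = (0.941 + 2.466 + 4.58) / 3
R_bar = 7.987 / 3 = 2.6623333
sigma_hat = R_bar / d2 = 2.6623333 / 2.534 = 1.0506

1.0506


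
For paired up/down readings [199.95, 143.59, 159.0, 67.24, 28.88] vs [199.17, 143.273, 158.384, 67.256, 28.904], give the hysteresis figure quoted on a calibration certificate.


|199.95 - 199.17| = 0.7800
|143.59 - 143.273| = 0.3170
|159.0 - 158.384| = 0.6160
|67.24 - 67.256| = 0.0160
|28.88 - 28.904| = 0.0240
hysteresis = max(diffs) = 0.7800

0.7800


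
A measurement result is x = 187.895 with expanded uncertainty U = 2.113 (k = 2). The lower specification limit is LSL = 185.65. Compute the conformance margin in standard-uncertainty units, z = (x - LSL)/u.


u = U / k = 2.113 / 2 = 1.0565
margin = |LSL - x| = |185.65 - 187.895| = 2.245
z = margin / u = 2.245 / 1.0565
z = 2.1249

2.1249


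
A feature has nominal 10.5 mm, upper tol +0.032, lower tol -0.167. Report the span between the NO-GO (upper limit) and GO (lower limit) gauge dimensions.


GO = nominal - lower_tol (smallest hole = maximum material condition)
GO = 10.5 - 0.167 = 10.333
NO-GO = nominal + upper_tol (largest hole = least material condition)
NO-GO = 10.5 + 0.032 = 10.532
spread = NO-GO - GO = 10.532 - 10.333 = 0.1990

0.1990


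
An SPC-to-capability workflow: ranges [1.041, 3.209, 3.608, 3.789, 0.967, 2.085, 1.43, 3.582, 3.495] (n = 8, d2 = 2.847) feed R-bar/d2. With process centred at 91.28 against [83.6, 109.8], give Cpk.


R_bar = (1.041 + 3.209 + 3.608 + 3.789 + 0.967 + 2.085 + 1.43 + 3.582 + 3.495) / 9 = 2.5784444
sigma = R_bar / d2 = 2.5784444 / 2.847 = 0.90567067
Cp = (USL - LSL)/(6*sigma) = (109.8 - 83.6)/(6*0.90567067) = 4.8215
Cpu = (109.8 - 91.28)/(3*0.90567067) = 6.8163
Cpl = (91.28 - 83.6)/(3*0.90567067) = 2.8266
Cpk = min(Cpu, Cpl) = 2.8266

2.8266


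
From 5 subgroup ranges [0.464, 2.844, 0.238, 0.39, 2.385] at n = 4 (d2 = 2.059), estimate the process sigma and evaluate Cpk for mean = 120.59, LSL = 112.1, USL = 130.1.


R_bar = (0.464 + 2.844 + 0.238 + 0.39 + 2.385) / 5 = 1.2642
sigma = R_bar / d2 = 1.2642 / 2.059 = 0.61398737
Cp = (USL - LSL)/(6*sigma) = (130.1 - 112.1)/(6*0.61398737) = 4.8861
Cpu = (130.1 - 120.59)/(3*0.61398737) = 5.1630
Cpl = (120.59 - 112.1)/(3*0.61398737) = 4.6092
Cpk = min(Cpu, Cpl) = 4.6092

4.6092


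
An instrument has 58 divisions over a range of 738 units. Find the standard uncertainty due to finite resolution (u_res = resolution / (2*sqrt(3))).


resolution = range / divisions
resolution = 738 / 58 = 12.724138
u_res = resolution / (2*sqrt(3))
u_res = 12.724138 / 3.4641016
u_res = 3.6731

3.6731


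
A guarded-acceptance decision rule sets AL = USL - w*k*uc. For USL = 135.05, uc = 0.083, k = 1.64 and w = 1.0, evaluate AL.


U = k * uc = 1.64 * 0.083 = 0.13612
guard band g = w * U = 1.0 * 0.13612 = 0.13612
AL = USL - g = 135.05 - 0.13612
AL = 134.9139

134.9139


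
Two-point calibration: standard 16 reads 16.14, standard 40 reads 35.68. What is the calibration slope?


slope = (y2 - y1) / (x2 - x1)
= (35.68 - 16.14) / (40 - 16)
= 19.5400 / 24
= 0.8142

0.8142


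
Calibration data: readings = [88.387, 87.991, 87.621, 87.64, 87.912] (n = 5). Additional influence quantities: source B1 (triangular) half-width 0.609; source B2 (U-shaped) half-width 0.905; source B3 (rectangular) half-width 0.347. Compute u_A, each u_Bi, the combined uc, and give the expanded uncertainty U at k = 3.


mean = (88.387 + 87.991 + 87.621 + 87.64 + 87.912) / 5 = 87.9102
s = sqrt(sum((x - mean)^2)/(n-1)) = 0.31245592
u_A = s / sqrt(n) = 0.31245592 / sqrt(5) = 0.13973454
u_B1 = 0.609 / sqrt(6) = 0.24862321
u_B2 = 0.905 / sqrt(2) = 0.63993164
u_B3 = 0.347 / sqrt(3) = 0.20034054
uc = sqrt(0.13973454^2 + 0.24862321^2 + 0.63993164^2 + 0.20034054^2) = 0.72868929
U = k * uc = 3 * 0.72868929
U = 2.1861

2.1861


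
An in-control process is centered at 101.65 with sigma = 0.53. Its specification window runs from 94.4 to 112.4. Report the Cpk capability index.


Cpu = (USL - mean) / (3*sigma) = (112.4 - 101.65) / (3*0.53) = 6.7610
Cpl = (mean - LSL) / (3*sigma) = (101.65 - 94.4) / (3*0.53) = 4.5597
Cpk = min(Cpu, Cpl) = 4.5597

4.5597


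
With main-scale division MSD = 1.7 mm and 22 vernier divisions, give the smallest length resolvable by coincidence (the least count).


LC = MSD / n_div
= 1.7 / 22
= 0.0773

0.0773


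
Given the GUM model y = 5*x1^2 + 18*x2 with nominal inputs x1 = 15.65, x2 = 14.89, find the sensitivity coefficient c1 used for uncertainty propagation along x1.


y = 5*x1^2 + 18*x2
dy/dx1 = 2*5*x1
Evaluate at x1 = 15.65: c1 = 10 * 15.65
c1 = 156.5000

156.5000


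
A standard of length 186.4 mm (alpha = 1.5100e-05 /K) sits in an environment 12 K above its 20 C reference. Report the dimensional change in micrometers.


dL = L * alpha * dT
= 186.4 * 1.5100e-05 * 12
= 0.0337757 mm
dL_um = 0.0337757 * 1000 = 33.7757 um

33.7757


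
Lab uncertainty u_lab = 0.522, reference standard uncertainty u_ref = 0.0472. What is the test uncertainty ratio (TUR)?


TUR = u_lab / u_ref
= 0.522 / 0.0472
= 11.0593

11.0593


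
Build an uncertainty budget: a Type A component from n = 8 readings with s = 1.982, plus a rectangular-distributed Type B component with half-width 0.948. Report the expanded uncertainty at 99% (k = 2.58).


u_A = s / sqrt(n) = 1.982 / sqrt(8) = 0.70074282
u_B = half_width / sqrt(3) = 0.948 / sqrt(3) = 0.54732806
uc = sqrt(u_A^2 + u_B^2) = sqrt(0.70074282^2 + 0.54732806^2) = 0.88916169
U = k * uc = 2.58 * 0.88916169
U = 2.2940

2.2940


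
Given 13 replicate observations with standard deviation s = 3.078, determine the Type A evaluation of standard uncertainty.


u_A = s / sqrt(n)
u_A = 3.078 / sqrt(13)
u_A = 3.078 / 3.6055513
u_A = 0.8537

0.8537


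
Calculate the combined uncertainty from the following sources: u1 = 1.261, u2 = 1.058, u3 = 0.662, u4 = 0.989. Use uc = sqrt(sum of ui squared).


uc = sqrt(1.261^2 + 1.058^2 + 0.662^2 + 0.989^2)
uc = sqrt(4.12585)
uc = 2.0312

2.0312


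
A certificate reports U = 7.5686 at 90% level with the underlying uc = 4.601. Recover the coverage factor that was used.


k = U / uc
k = 7.5686 / 4.601
k = 1.645

1.645


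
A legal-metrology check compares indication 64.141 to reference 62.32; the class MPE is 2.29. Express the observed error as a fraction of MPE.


e = indication - reference = 64.141 - 62.32 = 1.8210
|e| = 1.8210
ratio = |e| / MPE = 1.8210 / 2.29
ratio = 0.7952

0.7952


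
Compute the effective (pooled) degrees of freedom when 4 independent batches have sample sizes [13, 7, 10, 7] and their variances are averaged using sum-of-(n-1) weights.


nu = sum_i (n_i - 1)
nu = ((13 - 1) + (7 - 1) + (10 - 1) + (7 - 1))
nu = 12 + 6 + 9 + 6
nu = 33

33


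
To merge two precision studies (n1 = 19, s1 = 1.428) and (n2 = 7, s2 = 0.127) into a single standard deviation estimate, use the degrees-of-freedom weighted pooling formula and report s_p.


s_p = sqrt(((n1-1)*s1^2 + (n2-1)*s2^2) / (n1+n2-2))
numerator = (19-1)*1.428^2 + (7-1)*0.127^2 = 36.705312 + 0.096774 = 36.802086
denominator = 19 + 7 - 2 = 24
s_p^2 = 36.802086 / 24 = 1.5334203
s_p = sqrt(1.5334203) = 1.2383

1.2383


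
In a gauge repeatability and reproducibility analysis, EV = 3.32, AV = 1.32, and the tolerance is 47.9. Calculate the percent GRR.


GRR = sqrt(EV^2 + AV^2) = sqrt(3.32^2 + 1.32^2) = 3.572786
%GRR = GRR / tol * 100 = 3.572786 / 47.9 * 100
%GRR = 7.4588

7.4588


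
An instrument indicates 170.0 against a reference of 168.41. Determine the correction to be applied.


Correction = standard - reading
= 168.41 - 170.0
= -1.5900

-1.5900


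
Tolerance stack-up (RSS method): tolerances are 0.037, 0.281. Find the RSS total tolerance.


RSS = sqrt(0.037^2 + 0.281^2)
= sqrt(0.08033)
= 0.2834

0.2834


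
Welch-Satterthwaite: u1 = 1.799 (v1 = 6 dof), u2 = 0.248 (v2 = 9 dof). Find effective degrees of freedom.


uc = sqrt(u1^2 + u2^2) = sqrt(1.799^2 + 0.248^2) = 1.8160135
v_eff = uc^4 / (u1^4/v1 + u2^4/v2)
= 1.8160135^4 / (1.799^4/6 + 0.248^4/9)
= 10.876178 / 1.7461355
v_eff = 6.2287

6.2287


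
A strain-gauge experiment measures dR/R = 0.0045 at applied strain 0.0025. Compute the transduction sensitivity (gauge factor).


GF = (dR/R) / epsilon
= 0.0045 / 0.0025
= 1.8000

1.8000


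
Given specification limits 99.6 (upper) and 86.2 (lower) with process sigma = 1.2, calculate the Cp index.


Cp = (USL - LSL) / (6 * sigma)
= (99.6 - 86.2) / (6 * 1.2)
= 13.4000 / 7.2000
= 1.8611

1.8611


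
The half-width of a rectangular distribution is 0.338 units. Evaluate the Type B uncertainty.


u_B = half_width / sqrt(3)
u_B = 0.338 / 1.7320508
u_B = 0.1951

0.1951


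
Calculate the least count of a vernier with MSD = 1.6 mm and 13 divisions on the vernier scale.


LC = MSD / n_div
= 1.6 / 13
= 0.1231

0.1231


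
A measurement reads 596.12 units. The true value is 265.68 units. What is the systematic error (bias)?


Systematic error = measured - true
= 596.12 - 265.68
= 330.4400

330.4400


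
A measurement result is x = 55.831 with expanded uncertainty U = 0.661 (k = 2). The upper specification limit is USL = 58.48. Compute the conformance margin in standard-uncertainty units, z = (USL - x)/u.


u = U / k = 0.661 / 2 = 0.3305
margin = |USL - x| = |58.48 - 55.831| = 2.649
z = margin / u = 2.649 / 0.3305
z = 8.0151

8.0151


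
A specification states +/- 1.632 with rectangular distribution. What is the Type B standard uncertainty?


u_B = half_width / sqrt(3)
u_B = 1.632 / 1.7320508
u_B = 0.9422

0.9422


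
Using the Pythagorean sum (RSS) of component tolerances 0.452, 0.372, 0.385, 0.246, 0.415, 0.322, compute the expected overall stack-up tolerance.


RSS = sqrt(0.452^2 + 0.372^2 + 0.385^2 + 0.246^2 + 0.415^2 + 0.322^2)
= sqrt(0.827338)
= 0.9096

0.9096


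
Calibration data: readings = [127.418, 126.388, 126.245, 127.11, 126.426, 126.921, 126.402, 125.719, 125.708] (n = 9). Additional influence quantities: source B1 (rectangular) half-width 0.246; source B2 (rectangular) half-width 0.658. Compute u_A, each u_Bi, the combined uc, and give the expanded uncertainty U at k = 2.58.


mean = (127.418 + 126.388 + 126.245 + 127.11 + 126.426 + 126.921 + 126.402 + 125.719 + 125.708) / 9 = 126.4818889
s = sqrt(sum((x - mean)^2)/(n-1)) = 0.58298659
u_A = s / sqrt(n) = 0.58298659 / sqrt(9) = 0.19432886
u_B1 = 0.246 / sqrt(3) = 0.14202817
u_B2 = 0.658 / sqrt(3) = 0.37989648
uc = sqrt(0.19432886^2 + 0.14202817^2 + 0.37989648^2) = 0.44972997
U = k * uc = 2.58 * 0.44972997
U = 1.1603

1.1603


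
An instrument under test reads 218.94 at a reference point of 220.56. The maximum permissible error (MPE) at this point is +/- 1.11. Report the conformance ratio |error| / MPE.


e = indication - reference = 218.94 - 220.56 = -1.6200
|e| = 1.6200
ratio = |e| / MPE = 1.6200 / 1.11
ratio = 1.4595

1.4595


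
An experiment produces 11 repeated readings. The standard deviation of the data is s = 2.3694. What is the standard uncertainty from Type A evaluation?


u_A = s / sqrt(n)
u_A = 2.3694 / sqrt(11)
u_A = 2.3694 / 3.3166248
u_A = 0.7144

0.7144


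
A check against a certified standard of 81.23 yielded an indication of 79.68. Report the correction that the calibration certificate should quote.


Correction = standard - reading
= 81.23 - 79.68
= 1.5500

1.5500


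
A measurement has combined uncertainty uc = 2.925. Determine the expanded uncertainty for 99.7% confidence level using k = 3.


U = k * uc
U = 3 * 2.925
U = 8.7750

8.7750


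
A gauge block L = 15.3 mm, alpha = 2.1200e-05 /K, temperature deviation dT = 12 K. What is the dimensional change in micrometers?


dL = L * alpha * dT
= 15.3 * 2.1200e-05 * 12
= 0.0038923 mm
dL_um = 0.0038923 * 1000 = 3.8923 um

3.8923


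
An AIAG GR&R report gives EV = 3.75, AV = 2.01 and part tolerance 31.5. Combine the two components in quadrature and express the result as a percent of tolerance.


GRR = sqrt(EV^2 + AV^2) = sqrt(3.75^2 + 2.01^2) = 4.254715
%GRR = GRR / tol * 100 = 4.254715 / 31.5 * 100
%GRR = 13.5070

13.5070


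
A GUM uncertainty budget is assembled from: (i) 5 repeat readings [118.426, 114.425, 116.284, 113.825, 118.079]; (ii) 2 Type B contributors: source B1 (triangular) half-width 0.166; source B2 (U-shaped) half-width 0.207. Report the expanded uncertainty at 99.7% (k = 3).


mean = (118.426 + 114.425 + 116.284 + 113.825 + 118.079) / 5 = 116.2078
s = sqrt(sum((x - mean)^2)/(n-1)) = 2.0786846
u_A = s / sqrt(n) = 2.0786846 / sqrt(5) = 0.92961601
u_B1 = 0.166 / sqrt(6) = 0.067769216
u_B2 = 0.207 / sqrt(2) = 0.1463711
uc = sqrt(0.92961601^2 + 0.067769216^2 + 0.1463711^2) = 0.94350575
U = k * uc = 3 * 0.94350575
U = 2.8305

2.8305


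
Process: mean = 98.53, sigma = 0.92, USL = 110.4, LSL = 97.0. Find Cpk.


Cpu = (USL - mean) / (3*sigma) = (110.4 - 98.53) / (3*0.92) = 4.3007
Cpl = (mean - LSL) / (3*sigma) = (98.53 - 97.0) / (3*0.92) = 0.5543
Cpk = min(Cpu, Cpl) = 0.5543

0.5543


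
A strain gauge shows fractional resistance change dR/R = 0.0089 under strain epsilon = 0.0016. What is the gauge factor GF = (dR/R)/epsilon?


GF = (dR/R) / epsilon
= 0.0089 / 0.0016
= 5.5625

5.5625


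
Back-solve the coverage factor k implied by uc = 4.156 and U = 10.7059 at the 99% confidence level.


k = U / uc
k = 10.7059 / 4.156
k = 2.576

2.576


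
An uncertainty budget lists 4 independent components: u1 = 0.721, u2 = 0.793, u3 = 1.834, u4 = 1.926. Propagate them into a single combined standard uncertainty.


uc = sqrt(0.721^2 + 0.793^2 + 1.834^2 + 1.926^2)
uc = sqrt(8.221722)
uc = 2.8674

2.8674


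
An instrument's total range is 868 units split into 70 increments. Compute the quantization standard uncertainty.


resolution = range / divisions
resolution = 868 / 70 = 12.4
u_res = resolution / (2*sqrt(3))
u_res = 12.4 / 3.4641016
u_res = 3.5796

3.5796


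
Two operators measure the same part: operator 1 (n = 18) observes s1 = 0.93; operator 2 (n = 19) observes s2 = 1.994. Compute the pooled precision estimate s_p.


s_p = sqrt(((n1-1)*s1^2 + (n2-1)*s2^2) / (n1+n2-2))
numerator = (18-1)*0.93^2 + (19-1)*1.994^2 = 14.7033 + 71.568648 = 86.271948
denominator = 18 + 19 - 2 = 35
s_p^2 = 86.271948 / 35 = 2.4649128
s_p = sqrt(2.4649128) = 1.5700

1.5700


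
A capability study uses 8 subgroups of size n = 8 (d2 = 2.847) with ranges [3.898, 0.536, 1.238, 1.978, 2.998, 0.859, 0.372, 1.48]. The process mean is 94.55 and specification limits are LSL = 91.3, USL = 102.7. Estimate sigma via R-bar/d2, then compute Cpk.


R_bar = (3.898 + 0.536 + 1.238 + 1.978 + 2.998 + 0.859 + 0.372 + 1.48) / 8 = 1.669875
sigma = R_bar / d2 = 1.669875 / 2.847 = 0.58653846
Cp = (USL - LSL)/(6*sigma) = (102.7 - 91.3)/(6*0.58653846) = 3.2393
Cpu = (102.7 - 94.55)/(3*0.58653846) = 4.6317
Cpl = (94.55 - 91.3)/(3*0.58653846) = 1.8470
Cpk = min(Cpu, Cpl) = 1.8470

1.8470


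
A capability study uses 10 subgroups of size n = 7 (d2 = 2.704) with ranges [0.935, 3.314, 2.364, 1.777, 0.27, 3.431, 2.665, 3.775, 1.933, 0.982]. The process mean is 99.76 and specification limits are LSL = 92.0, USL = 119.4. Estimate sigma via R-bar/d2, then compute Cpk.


R_bar = (0.935 + 3.314 + 2.364 + 1.777 + 0.27 + 3.431 + 2.665 + 3.775 + 1.933 + 0.982) / 10 = 2.1446
sigma = R_bar / d2 = 2.1446 / 2.704 = 0.7931213
Cp = (USL - LSL)/(6*sigma) = (119.4 - 92.0)/(6*0.7931213) = 5.7578
Cpu = (119.4 - 99.76)/(3*0.7931213) = 8.2543
Cpl = (99.76 - 92.0)/(3*0.7931213) = 3.2614
Cpk = min(Cpu, Cpl) = 3.2614

3.2614


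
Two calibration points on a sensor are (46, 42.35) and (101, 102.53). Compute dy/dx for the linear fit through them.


slope = (y2 - y1) / (x2 - x1)
= (102.53 - 42.35) / (101 - 46)
= 60.1800 / 55
= 1.0942

1.0942


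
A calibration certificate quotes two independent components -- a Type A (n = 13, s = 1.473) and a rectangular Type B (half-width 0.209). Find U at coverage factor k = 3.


u_A = s / sqrt(n) = 1.473 / sqrt(13) = 0.40853669
u_B = half_width / sqrt(3) = 0.209 / sqrt(3) = 0.12066621
uc = sqrt(u_A^2 + u_B^2) = sqrt(0.40853669^2 + 0.12066621^2) = 0.42598423
U = k * uc = 3 * 0.42598423
U = 1.2780

1.2780


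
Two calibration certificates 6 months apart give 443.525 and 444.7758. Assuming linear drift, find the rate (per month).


rate = (v2 - v1) / months
= (444.7758 - 443.525) / 6
= 1.2508 / 6
= 0.2085

0.2085


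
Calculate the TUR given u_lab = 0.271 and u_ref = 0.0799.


TUR = u_lab / u_ref
= 0.271 / 0.0799
= 3.3917

3.3917


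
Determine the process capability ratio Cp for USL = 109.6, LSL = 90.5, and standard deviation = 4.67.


Cp = (USL - LSL) / (6 * sigma)
= (109.6 - 90.5) / (6 * 4.67)
= 19.1000 / 28.0200
= 0.6817

0.6817


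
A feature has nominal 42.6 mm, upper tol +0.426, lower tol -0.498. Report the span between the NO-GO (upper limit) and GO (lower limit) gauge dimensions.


GO = nominal - lower_tol (smallest hole = maximum material condition)
GO = 42.6 - 0.498 = 42.102
NO-GO = nominal + upper_tol (largest hole = least material condition)
NO-GO = 42.6 + 0.426 = 43.026
spread = NO-GO - GO = 43.026 - 42.102 = 0.9240

0.9240


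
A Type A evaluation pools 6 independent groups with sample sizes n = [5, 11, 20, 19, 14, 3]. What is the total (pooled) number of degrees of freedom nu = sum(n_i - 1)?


nu = sum_i (n_i - 1)
nu = ((5 - 1) + (11 - 1) + (20 - 1) + (19 - 1) + (14 - 1) + (3 - 1))
nu = 4 + 10 + 19 + 18 + 13 + 2
nu = 66

66


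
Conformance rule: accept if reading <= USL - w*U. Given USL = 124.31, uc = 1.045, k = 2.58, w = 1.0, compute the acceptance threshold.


U = k * uc = 2.58 * 1.045 = 2.6961
guard band g = w * U = 1.0 * 2.6961 = 2.6961
AL = USL - g = 124.31 - 2.6961
AL = 121.6139

121.6139


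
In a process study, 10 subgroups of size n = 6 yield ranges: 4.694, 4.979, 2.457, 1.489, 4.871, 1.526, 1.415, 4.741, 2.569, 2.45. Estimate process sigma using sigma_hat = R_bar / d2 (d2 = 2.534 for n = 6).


R_bar = (4.694 + 4.979 + 2.457 + 1.489 + 4.871 + 1.526 + 1.415 + 4.741 + 2.569 + 2.45) / 10
R_bar = 31.191 / 10 = 3.1191
sigma_hat = R_bar / d2 = 3.1191 / 2.534 = 1.2309

1.2309


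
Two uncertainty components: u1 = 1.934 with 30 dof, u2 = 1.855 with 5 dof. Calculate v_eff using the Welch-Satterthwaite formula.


uc = sqrt(u1^2 + u2^2) = sqrt(1.934^2 + 1.855^2) = 2.6798099
v_eff = uc^4 / (u1^4/v1 + u2^4/v2)
= 2.6798099^4 / (1.934^4/30 + 1.855^4/5)
= 51.572235 / 2.8344727
v_eff = 18.1946

18.1946


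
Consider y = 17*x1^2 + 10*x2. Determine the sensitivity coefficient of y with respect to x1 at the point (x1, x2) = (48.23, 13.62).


y = 17*x1^2 + 10*x2
dy/dx1 = 2*17*x1
Evaluate at x1 = 48.23: c1 = 34 * 48.23
c1 = 1639.8200

1639.8200


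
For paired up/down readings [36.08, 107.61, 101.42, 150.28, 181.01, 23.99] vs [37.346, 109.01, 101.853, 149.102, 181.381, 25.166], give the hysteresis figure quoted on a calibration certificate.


|36.08 - 37.346| = 1.2660
|107.61 - 109.01| = 1.4000
|101.42 - 101.853| = 0.4330
|150.28 - 149.102| = 1.1780
|181.01 - 181.381| = 0.3710
|23.99 - 25.166| = 1.1760
hysteresis = max(diffs) = 1.4000

1.4000


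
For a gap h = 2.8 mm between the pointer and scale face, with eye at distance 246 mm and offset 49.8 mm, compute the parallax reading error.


error = h * offset / d
= 2.8 * 49.8 / 246
= 0.5668

0.5668


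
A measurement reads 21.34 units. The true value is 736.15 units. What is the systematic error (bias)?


Systematic error = measured - true
= 21.34 - 736.15
= -714.8100

-714.8100


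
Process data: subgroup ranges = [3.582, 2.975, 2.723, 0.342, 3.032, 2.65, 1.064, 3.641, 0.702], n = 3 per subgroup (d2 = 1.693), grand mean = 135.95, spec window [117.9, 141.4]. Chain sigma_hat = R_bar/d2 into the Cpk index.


R_bar = (3.582 + 2.975 + 2.723 + 0.342 + 3.032 + 2.65 + 1.064 + 3.641 + 0.702) / 9 = 2.3012222
sigma = R_bar / d2 = 2.3012222 / 1.693 = 1.3592571
Cp = (USL - LSL)/(6*sigma) = (141.4 - 117.9)/(6*1.3592571) = 2.8815
Cpu = (141.4 - 135.95)/(3*1.3592571) = 1.3365
Cpl = (135.95 - 117.9)/(3*1.3592571) = 4.4264
Cpk = min(Cpu, Cpl) = 1.3365

1.3365


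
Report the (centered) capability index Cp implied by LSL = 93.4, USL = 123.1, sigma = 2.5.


Cp = (USL - LSL) / (6 * sigma)
= (123.1 - 93.4) / (6 * 2.5)
= 29.7000 / 15.0000
= 1.9800

1.9800


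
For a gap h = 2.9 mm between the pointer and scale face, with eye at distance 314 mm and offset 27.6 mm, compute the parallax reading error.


error = h * offset / d
= 2.9 * 27.6 / 314
= 0.2549

0.2549


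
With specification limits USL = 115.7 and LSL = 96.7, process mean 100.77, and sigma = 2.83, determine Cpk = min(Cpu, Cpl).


Cpu = (USL - mean) / (3*sigma) = (115.7 - 100.77) / (3*2.83) = 1.7585
Cpl = (mean - LSL) / (3*sigma) = (100.77 - 96.7) / (3*2.83) = 0.4794
Cpk = min(Cpu, Cpl) = 0.4794

0.4794


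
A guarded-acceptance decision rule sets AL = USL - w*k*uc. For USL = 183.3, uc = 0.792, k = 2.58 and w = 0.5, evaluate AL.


U = k * uc = 2.58 * 0.792 = 2.04336
guard band g = w * U = 0.5 * 2.04336 = 1.02168
AL = USL - g = 183.3 - 1.02168
AL = 182.2783

182.2783


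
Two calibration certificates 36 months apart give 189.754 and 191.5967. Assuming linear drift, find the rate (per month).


rate = (v2 - v1) / months
= (191.5967 - 189.754) / 36
= 1.8427 / 36
= 0.0512

0.0512


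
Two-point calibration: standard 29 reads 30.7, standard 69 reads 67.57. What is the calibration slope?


slope = (y2 - y1) / (x2 - x1)
= (67.57 - 30.7) / (69 - 29)
= 36.8700 / 40
= 0.9217

0.9217


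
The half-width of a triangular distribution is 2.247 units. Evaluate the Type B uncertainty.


u_B = half_width / sqrt(6)
u_B = 2.247 / 2.4494897
u_B = 0.9173

0.9173


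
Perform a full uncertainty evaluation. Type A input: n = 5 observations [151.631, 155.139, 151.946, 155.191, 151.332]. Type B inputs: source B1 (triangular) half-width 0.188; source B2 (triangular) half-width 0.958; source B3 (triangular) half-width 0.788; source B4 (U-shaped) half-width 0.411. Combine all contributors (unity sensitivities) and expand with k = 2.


mean = (151.631 + 155.139 + 151.946 + 155.191 + 151.332) / 5 = 153.0478
s = sqrt(sum((x - mean)^2)/(n-1)) = 1.9449729
u_A = s / sqrt(n) = 1.9449729 / sqrt(5) = 0.86981832
u_B1 = 0.188 / sqrt(6) = 0.076750679
u_B2 = 0.958 / sqrt(6) = 0.39110186
u_B3 = 0.788 / sqrt(6) = 0.32169965
u_B4 = 0.411 / sqrt(2) = 0.29062089
uc = sqrt(0.86981832^2 + 0.076750679^2 + 0.39110186^2 + 0.32169965^2 + 0.29062089^2) = 1.050422
U = k * uc = 2 * 1.050422
U = 2.1008

2.1008


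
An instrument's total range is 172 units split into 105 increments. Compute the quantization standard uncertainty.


resolution = range / divisions
resolution = 172 / 105 = 1.6380952
u_res = resolution / (2*sqrt(3))
u_res = 1.6380952 / 3.4641016
u_res = 0.4729

0.4729


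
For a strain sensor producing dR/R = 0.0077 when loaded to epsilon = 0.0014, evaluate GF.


GF = (dR/R) / epsilon
= 0.0077 / 0.0014
= 5.5000

5.5000


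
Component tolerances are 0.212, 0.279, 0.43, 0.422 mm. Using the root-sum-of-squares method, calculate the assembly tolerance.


RSS = sqrt(0.212^2 + 0.279^2 + 0.43^2 + 0.422^2)
= sqrt(0.485769)
= 0.6970

0.6970


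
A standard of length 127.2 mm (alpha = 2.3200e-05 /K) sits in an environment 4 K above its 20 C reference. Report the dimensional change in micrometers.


dL = L * alpha * dT
= 127.2 * 2.3200e-05 * 4
= 0.0118042 mm
dL_um = 0.0118042 * 1000 = 11.8042 um

11.8042
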